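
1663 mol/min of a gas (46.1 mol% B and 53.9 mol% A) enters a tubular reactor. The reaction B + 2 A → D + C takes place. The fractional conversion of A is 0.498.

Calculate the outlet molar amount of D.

A reacted = 0.498 × 896.4 = 446.4 mol/min; ν_A = −2, so ξ = 446.4/2 = 223.2 mol/min.
Outlet amounts (n = n₀ + ν ξ):
  B: 766.6 − 1(223.2) = 543.5
  A: 896.4 − 2(223.2) = 450
  D: 0 + 1(223.2) = 223.2
  C: 0 + 1(223.2) = 223.2

223 mol/min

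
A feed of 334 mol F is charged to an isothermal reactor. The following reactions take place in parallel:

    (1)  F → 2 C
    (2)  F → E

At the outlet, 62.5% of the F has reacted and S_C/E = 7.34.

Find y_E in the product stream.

Conversion of F: F consumed = 0.625 × 334 = 208.8 mol = 1ξ₁ + 1ξ₂.
Selectivity: 2ξ₁ / (1ξ₂) = 7.34 → ξ₁ = 3.67 ξ₂.
Substitute: (1·3.67 + 1) ξ₂ = 208.8 → ξ₂ = 44.7 mol, ξ₁ = 164 mol.
Outlet amounts (n = n₀ + Σ ν·ξ):
  F: 334 − 1(164) − 1(44.7) = 125.2
  C: 0 + 2(164) = 328.1
  E: 0 + 1(44.7) = 44.7
Total out = 498 mol; y_E = 44.7 / 498 = 0.08975.

0.0898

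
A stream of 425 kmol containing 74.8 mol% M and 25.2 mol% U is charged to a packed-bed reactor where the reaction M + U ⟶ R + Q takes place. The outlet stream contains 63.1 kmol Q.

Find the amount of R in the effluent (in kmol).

63.1 kmol

For Q: n = n₀ + 1ξ → 63.1 = 0 + 1ξ, giving ξ = 63.1 kmol.
Outlet amounts (n = n₀ + ν ξ):
  M: 317.9 − 1(63.1) = 254.8
  U: 107.1 − 1(63.1) = 44
  R: 0 + 1(63.1) = 63.1
  Q: 0 + 1(63.1) = 63.1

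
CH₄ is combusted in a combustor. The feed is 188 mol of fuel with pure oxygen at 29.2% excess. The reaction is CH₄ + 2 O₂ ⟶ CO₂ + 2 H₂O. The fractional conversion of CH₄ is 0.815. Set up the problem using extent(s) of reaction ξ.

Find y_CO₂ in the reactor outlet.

0.227

Stoichiometric O₂ = 2 × 188 = 376 mol; O₂ fed = 376 × 1.292 = 485.8 mol.
Fuel reacted = 0.815 × 188 → ξ = 153.2 mol.
Outlet (n = n₀ + ν ξ):
  CH₄: 188 − 1(153.2) = 34.78
  O₂: 485.8 − 2(153.2) = 179.4
  CO₂: 0 + 1(153.2) = 153.2
  H₂O: 0 + 2(153.2) = 306.4
Total out = 673.8 mol; y_CO₂ = 153.2 / 673.8 = 0.2274.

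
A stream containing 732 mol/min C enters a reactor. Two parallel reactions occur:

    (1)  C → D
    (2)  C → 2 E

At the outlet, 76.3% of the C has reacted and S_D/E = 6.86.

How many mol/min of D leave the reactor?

521 mol/min

Conversion of C: C consumed = 0.763 × 732 = 558.5 mol/min = 1ξ₁ + 1ξ₂.
Selectivity: 1ξ₁ / (2ξ₂) = 6.86 → ξ₁ = 13.72 ξ₂.
Substitute: (1·13.72 + 1) ξ₂ = 558.5 → ξ₂ = 37.94 mol/min, ξ₁ = 520.6 mol/min.
Outlet amounts (n = n₀ + Σ ν·ξ):
  C: 732 − 1(520.6) − 1(37.94) = 173.5
  D: 0 + 1(520.6) = 520.6
  E: 0 + 2(37.94) = 75.89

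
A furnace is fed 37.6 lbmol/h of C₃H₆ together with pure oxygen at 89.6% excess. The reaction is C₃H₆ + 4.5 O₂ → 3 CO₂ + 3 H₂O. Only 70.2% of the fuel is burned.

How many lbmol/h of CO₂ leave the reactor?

79.2 lbmol/h

Stoichiometric O₂ = 4.5 × 37.6 = 169.2 lbmol/h; O₂ fed = 169.2 × 1.896 = 320.8 lbmol/h.
Fuel reacted = 0.702 × 37.6 → ξ = 26.4 lbmol/h.
Outlet (n = n₀ + ν ξ):
  C₃H₆: 37.6 − 1(26.4) = 11.2
  O₂: 320.8 − 4.5(26.4) = 202
  CO₂: 0 + 3(26.4) = 79.19
  H₂O: 0 + 3(26.4) = 79.19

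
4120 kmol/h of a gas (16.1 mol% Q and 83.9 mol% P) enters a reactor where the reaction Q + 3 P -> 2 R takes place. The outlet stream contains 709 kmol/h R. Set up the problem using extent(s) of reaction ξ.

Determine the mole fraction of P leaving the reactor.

0.702

For R: n = n₀ + 2ξ → 709 = 0 + 2ξ, giving ξ = 354.5 kmol/h.
Outlet amounts (n = n₀ + ν ξ):
  Q: 663.3 − 1(354.5) = 308.8
  P: 3457 − 3(354.5) = 2393
  R: 0 + 2(354.5) = 709
Total out = 3411 kmol/h; y_P = 2393 / 3411 = 0.7016.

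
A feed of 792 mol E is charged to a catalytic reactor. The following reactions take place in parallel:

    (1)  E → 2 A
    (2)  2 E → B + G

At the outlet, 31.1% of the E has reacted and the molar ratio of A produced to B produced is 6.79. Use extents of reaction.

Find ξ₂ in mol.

Conversion of E: E consumed = 0.311 × 792 = 246.3 mol = 1ξ₁ + 2ξ₂.
Selectivity: 2ξ₁ / (1ξ₂) = 6.79 → ξ₁ = 3.395 ξ₂.
Substitute: (1·3.395 + 2) ξ₂ = 246.3 → ξ₂ = 45.66 mol, ξ₁ = 155 mol.
Outlet amounts (n = n₀ + Σ ν·ξ):
  E: 792 − 1(155) − 2(45.66) = 545.7
  A: 0 + 2(155) = 310
  B: 0 + 1(45.66) = 45.66
  G: 0 + 1(45.66) = 45.66

ξ₂ = 45.7 mol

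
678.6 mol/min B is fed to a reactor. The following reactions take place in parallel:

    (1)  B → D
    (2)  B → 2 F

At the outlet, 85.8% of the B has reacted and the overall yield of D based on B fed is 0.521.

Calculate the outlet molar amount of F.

Yield of D: 1ξ₁ / 678.6 = 0.521 → ξ₁ = 353.6 mol/min.
Conversion of B: 1ξ₁ + 1ξ₂ = 0.858 × 678.6 = 582.2 → ξ₂ = 228.7 mol/min.
Outlet amounts (n = n₀ + Σ ν·ξ):
  B: 678.6 − 1(353.6) − 1(228.7) = 96.36
  D: 0 + 1(353.6) = 353.6
  F: 0 + 2(228.7) = 457.4

457 mol/min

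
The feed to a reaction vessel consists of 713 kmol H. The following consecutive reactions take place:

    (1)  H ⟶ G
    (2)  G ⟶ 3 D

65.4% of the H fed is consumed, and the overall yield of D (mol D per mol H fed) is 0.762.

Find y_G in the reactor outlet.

Conversion of H: H consumed = 1ξ₁ = 0.654 × 713 → ξ₁ = 466.3 kmol.
Yield of D: 3ξ₂ / 713 = 0.762 → ξ₂ = 181.1 kmol.
Outlet amounts (n = n₀ + Σ ν·ξ):
  H: 713 − 1(466.3) = 246.7
  G: 0 + 1(466.3) − 1(181.1) = 285.2
  D: 0 + 3(181.1) = 543.3
Total out = 1075 kmol; y_G = 285.2 / 1075 = 0.2653.

0.265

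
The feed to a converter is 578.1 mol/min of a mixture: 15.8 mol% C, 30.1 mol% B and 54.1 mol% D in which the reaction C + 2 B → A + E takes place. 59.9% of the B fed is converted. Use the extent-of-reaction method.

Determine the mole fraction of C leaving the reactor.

0.0746

B reacted = 0.599 × 174 = 104.2 mol/min; ν_B = −2, so ξ = 104.2/2 = 52.12 mol/min.
Outlet amounts (n = n₀ + ν ξ):
  C: 91.34 − 1(52.12) = 39.22
  B: 174 − 2(52.12) = 69.78
  A: 0 + 1(52.12) = 52.12
  E: 0 + 1(52.12) = 52.12
  D: 312.8 (inert)
Total out = 526 mol/min; y_C = 39.22 / 526 = 0.07457.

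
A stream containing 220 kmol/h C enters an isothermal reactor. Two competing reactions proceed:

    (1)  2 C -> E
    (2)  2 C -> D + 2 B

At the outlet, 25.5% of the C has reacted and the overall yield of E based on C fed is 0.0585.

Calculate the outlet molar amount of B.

30.4 kmol/h

Yield of E: 1ξ₁ / 220 = 0.0585 → ξ₁ = 12.87 kmol/h.
Conversion of C: 2ξ₁ + 2ξ₂ = 0.255 × 220 = 56.1 → ξ₂ = 15.18 kmol/h.
Outlet amounts (n = n₀ + Σ ν·ξ):
  C: 220 − 2(12.87) − 2(15.18) = 163.9
  E: 0 + 1(12.87) = 12.87
  D: 0 + 1(15.18) = 15.18
  B: 0 + 2(15.18) = 30.36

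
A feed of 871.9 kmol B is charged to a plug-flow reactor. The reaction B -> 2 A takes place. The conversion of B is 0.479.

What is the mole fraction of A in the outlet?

B reacted = 0.479 × 871.9 = 417.6 kmol; ν_B = −1, so ξ = 417.6/1 = 417.6 kmol.
Outlet amounts (n = n₀ + ν ξ):
  B: 871.9 − 1(417.6) = 454.3
  A: 0 + 2(417.6) = 835.3
Total out = 1290 kmol; y_A = 835.3 / 1290 = 0.6477.

0.648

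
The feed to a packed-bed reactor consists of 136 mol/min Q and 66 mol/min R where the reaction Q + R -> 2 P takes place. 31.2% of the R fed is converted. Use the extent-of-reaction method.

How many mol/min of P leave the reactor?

R reacted = 0.312 × 66 = 20.59 mol/min; ν_R = −1, so ξ = 20.59/1 = 20.59 mol/min.
Outlet amounts (n = n₀ + ν ξ):
  Q: 136 − 1(20.59) = 115.4
  R: 66 − 1(20.59) = 45.41
  P: 0 + 2(20.59) = 41.18

41.2 mol/min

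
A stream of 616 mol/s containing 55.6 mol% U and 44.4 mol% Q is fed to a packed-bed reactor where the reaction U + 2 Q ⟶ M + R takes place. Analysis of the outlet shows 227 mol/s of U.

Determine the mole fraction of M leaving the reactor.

0.231

For U: n = n₀ − 1ξ → 227 = 342.5 − 1ξ, giving ξ = 115.5 mol/s.
Outlet amounts (n = n₀ + ν ξ):
  U: 342.5 − 1(115.5) = 227
  Q: 273.5 − 2(115.5) = 42.51
  M: 0 + 1(115.5) = 115.5
  R: 0 + 1(115.5) = 115.5
Total out = 500.5 mol/s; y_M = 115.5 / 500.5 = 0.2308.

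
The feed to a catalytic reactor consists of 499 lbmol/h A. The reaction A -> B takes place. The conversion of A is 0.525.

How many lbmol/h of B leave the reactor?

A reacted = 0.525 × 499 = 262 lbmol/h; ν_A = −1, so ξ = 262/1 = 262 lbmol/h.
Outlet amounts (n = n₀ + ν ξ):
  A: 499 − 1(262) = 237
  B: 0 + 1(262) = 262

262 lbmol/h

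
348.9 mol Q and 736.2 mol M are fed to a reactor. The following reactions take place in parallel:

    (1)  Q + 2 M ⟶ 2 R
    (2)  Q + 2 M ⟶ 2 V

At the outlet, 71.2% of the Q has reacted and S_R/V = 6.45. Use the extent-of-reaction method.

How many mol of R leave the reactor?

430 mol

Conversion of Q: Q consumed = 0.712 × 348.9 = 248.4 mol = 1ξ₁ + 1ξ₂.
Selectivity: 2ξ₁ / (2ξ₂) = 6.45 → ξ₁ = 6.45 ξ₂.
Substitute: (1·6.45 + 1) ξ₂ = 248.4 → ξ₂ = 33.34 mol, ξ₁ = 215.1 mol.
Outlet amounts (n = n₀ + Σ ν·ξ):
  Q: 348.9 − 1(215.1) − 1(33.34) = 100.5
  M: 736.2 − 2(215.1) − 2(33.34) = 239.4
  R: 0 + 2(215.1) = 430.1
  V: 0 + 2(33.34) = 66.69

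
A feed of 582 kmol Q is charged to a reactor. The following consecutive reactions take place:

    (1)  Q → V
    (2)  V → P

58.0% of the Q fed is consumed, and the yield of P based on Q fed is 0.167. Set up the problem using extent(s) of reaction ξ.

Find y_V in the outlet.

Conversion of Q: Q consumed = 1ξ₁ = 0.58 × 582 → ξ₁ = 337.6 kmol.
Yield of P: 1ξ₂ / 582 = 0.167 → ξ₂ = 97.19 kmol.
Outlet amounts (n = n₀ + Σ ν·ξ):
  Q: 582 − 1(337.6) = 244.4
  V: 0 + 1(337.6) − 1(97.19) = 240.4
  P: 0 + 1(97.19) = 97.19
Total out = 582 kmol; y_V = 240.4 / 582 = 0.413.

0.413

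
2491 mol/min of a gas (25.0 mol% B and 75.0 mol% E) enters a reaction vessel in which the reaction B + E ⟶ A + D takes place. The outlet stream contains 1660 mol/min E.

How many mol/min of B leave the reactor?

For E: n = n₀ − 1ξ → 1660 = 1868 − 1ξ, giving ξ = 208.2 mol/min.
Outlet amounts (n = n₀ + ν ξ):
  B: 622.8 − 1(208.2) = 414.5
  E: 1868 − 1(208.2) = 1660
  A: 0 + 1(208.2) = 208.2
  D: 0 + 1(208.2) = 208.2

414 mol/min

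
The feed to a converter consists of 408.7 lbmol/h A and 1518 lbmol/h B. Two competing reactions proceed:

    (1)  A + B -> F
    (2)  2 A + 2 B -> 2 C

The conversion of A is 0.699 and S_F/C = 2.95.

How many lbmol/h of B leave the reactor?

Conversion of A: A consumed = 0.699 × 408.7 = 285.7 lbmol/h = 1ξ₁ + 2ξ₂.
Selectivity: 1ξ₁ / (2ξ₂) = 2.95 → ξ₁ = 5.9 ξ₂.
Substitute: (1·5.9 + 2) ξ₂ = 285.7 → ξ₂ = 36.16 lbmol/h, ξ₁ = 213.4 lbmol/h.
Outlet amounts (n = n₀ + Σ ν·ξ):
  A: 408.7 − 1(213.4) − 2(36.16) = 123
  B: 1518 − 1(213.4) − 2(36.16) = 1232
  F: 0 + 1(213.4) = 213.4
  C: 0 + 2(36.16) = 72.32

1230 lbmol/h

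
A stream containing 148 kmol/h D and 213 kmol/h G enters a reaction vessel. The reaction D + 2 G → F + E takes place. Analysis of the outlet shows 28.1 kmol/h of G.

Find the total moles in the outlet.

For G: n = n₀ − 2ξ → 28.1 = 213 − 2ξ, giving ξ = 92.45 kmol/h.
Outlet amounts (n = n₀ + ν ξ):
  D: 148 − 1(92.45) = 55.55
  G: 213 − 2(92.45) = 28.1
  F: 0 + 1(92.45) = 92.45
  E: 0 + 1(92.45) = 92.45
Total out = 55.55 + 28.1 + 92.45 + 92.45 = 268.6 kmol/h.

269 kmol/h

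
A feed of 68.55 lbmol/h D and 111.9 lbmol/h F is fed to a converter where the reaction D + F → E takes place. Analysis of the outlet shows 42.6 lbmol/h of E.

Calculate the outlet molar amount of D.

25.9 lbmol/h

For E: n = n₀ + 1ξ → 42.6 = 0 + 1ξ, giving ξ = 42.6 lbmol/h.
Outlet amounts (n = n₀ + ν ξ):
  D: 68.55 − 1(42.6) = 25.95
  F: 111.9 − 1(42.6) = 69.3
  E: 0 + 1(42.6) = 42.6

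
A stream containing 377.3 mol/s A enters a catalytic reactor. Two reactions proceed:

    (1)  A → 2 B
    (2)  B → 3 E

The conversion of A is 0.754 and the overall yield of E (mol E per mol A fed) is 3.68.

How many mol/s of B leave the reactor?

Conversion of A: A consumed = 1ξ₁ = 0.754 × 377.3 → ξ₁ = 284.5 mol/s.
Yield of E: 3ξ₂ / 377.3 = 3.68 → ξ₂ = 462.8 mol/s.
Outlet amounts (n = n₀ + Σ ν·ξ):
  A: 377.3 − 1(284.5) = 92.82
  B: 0 + 2(284.5) − 1(462.8) = 106.1
  E: 0 + 3(462.8) = 1388

106 mol/s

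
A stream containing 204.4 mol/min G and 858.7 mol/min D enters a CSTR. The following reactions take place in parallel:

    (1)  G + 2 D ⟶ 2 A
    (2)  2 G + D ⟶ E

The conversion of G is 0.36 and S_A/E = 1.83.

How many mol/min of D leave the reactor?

787 mol/min

Conversion of G: G consumed = 0.36 × 204.4 = 73.58 mol/min = 1ξ₁ + 2ξ₂.
Selectivity: 2ξ₁ / (1ξ₂) = 1.83 → ξ₁ = 0.915 ξ₂.
Substitute: (1·0.915 + 2) ξ₂ = 73.58 → ξ₂ = 25.24 mol/min, ξ₁ = 23.1 mol/min.
Outlet amounts (n = n₀ + Σ ν·ξ):
  G: 204.4 − 1(23.1) − 2(25.24) = 130.8
  D: 858.7 − 2(23.1) − 1(25.24) = 787.3
  A: 0 + 2(23.1) = 46.2
  E: 0 + 1(25.24) = 25.24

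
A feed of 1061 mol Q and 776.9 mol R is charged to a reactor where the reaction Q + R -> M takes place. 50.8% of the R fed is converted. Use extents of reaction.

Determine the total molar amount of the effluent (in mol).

1440 mol

R reacted = 0.508 × 776.9 = 394.7 mol; ν_R = −1, so ξ = 394.7/1 = 394.7 mol.
Outlet amounts (n = n₀ + ν ξ):
  Q: 1061 − 1(394.7) = 666.3
  R: 776.9 − 1(394.7) = 382.2
  M: 0 + 1(394.7) = 394.7
Total out = 666.3 + 382.2 + 394.7 = 1443 mol.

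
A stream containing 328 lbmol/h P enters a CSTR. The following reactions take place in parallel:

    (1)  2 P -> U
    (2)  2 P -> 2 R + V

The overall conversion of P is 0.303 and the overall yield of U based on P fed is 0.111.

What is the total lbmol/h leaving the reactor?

305 lbmol/h

Yield of U: 1ξ₁ / 328 = 0.111 → ξ₁ = 36.41 lbmol/h.
Conversion of P: 2ξ₁ + 2ξ₂ = 0.303 × 328 = 99.38 → ξ₂ = 13.28 lbmol/h.
Outlet amounts (n = n₀ + Σ ν·ξ):
  P: 328 − 2(36.41) − 2(13.28) = 228.6
  U: 0 + 1(36.41) = 36.41
  R: 0 + 2(13.28) = 26.57
  V: 0 + 1(13.28) = 13.28
Total out = 228.6 + 36.41 + 26.57 + 13.28 = 304.9 lbmol/h.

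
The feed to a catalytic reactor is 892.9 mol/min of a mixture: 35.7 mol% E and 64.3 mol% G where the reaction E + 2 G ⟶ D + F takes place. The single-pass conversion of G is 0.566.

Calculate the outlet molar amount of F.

162 mol/min

G reacted = 0.566 × 574.1 = 325 mol/min; ν_G = −2, so ξ = 325/2 = 162.5 mol/min.
Outlet amounts (n = n₀ + ν ξ):
  E: 318.8 − 1(162.5) = 156.3
  G: 574.1 − 2(162.5) = 249.2
  D: 0 + 1(162.5) = 162.5
  F: 0 + 1(162.5) = 162.5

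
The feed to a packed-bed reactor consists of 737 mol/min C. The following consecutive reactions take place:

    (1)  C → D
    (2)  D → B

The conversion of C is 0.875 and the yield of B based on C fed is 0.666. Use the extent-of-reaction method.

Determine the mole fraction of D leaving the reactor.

0.209

Conversion of C: C consumed = 1ξ₁ = 0.875 × 737 → ξ₁ = 644.9 mol/min.
Yield of B: 1ξ₂ / 737 = 0.666 → ξ₂ = 490.8 mol/min.
Outlet amounts (n = n₀ + Σ ν·ξ):
  C: 737 − 1(644.9) = 92.12
  D: 0 + 1(644.9) − 1(490.8) = 154
  B: 0 + 1(490.8) = 490.8
Total out = 737 mol/min; y_D = 154 / 737 = 0.209.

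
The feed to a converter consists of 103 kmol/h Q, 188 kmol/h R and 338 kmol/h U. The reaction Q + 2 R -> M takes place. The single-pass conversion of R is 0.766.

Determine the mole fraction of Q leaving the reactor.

0.0639

R reacted = 0.766 × 188 = 144 kmol/h; ν_R = −2, so ξ = 144/2 = 72 kmol/h.
Outlet amounts (n = n₀ + ν ξ):
  Q: 103 − 1(72) = 31
  R: 188 − 2(72) = 43.99
  M: 0 + 1(72) = 72
  U: 338 (inert)
Total out = 485 kmol/h; y_Q = 31 / 485 = 0.06391.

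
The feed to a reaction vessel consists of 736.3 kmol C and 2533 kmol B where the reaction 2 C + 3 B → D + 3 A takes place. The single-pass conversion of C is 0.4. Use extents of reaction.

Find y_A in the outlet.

C reacted = 0.4 × 736.3 = 294.5 kmol; ν_C = −2, so ξ = 294.5/2 = 147.3 kmol.
Outlet amounts (n = n₀ + ν ξ):
  C: 736.3 − 2(147.3) = 441.8
  B: 2533 − 3(147.3) = 2091
  D: 0 + 1(147.3) = 147.3
  A: 0 + 3(147.3) = 441.8
Total out = 3122 kmol; y_A = 441.8 / 3122 = 0.1415.

0.142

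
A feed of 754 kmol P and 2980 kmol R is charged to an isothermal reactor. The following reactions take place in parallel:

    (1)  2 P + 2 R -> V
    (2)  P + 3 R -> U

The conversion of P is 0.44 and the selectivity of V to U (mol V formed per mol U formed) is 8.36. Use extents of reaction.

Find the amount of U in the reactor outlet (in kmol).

Conversion of P: P consumed = 0.44 × 754 = 331.8 kmol = 2ξ₁ + 1ξ₂.
Selectivity: 1ξ₁ / (1ξ₂) = 8.36 → ξ₁ = 8.36 ξ₂.
Substitute: (2·8.36 + 1) ξ₂ = 331.8 → ξ₂ = 18.72 kmol, ξ₁ = 156.5 kmol.
Outlet amounts (n = n₀ + Σ ν·ξ):
  P: 754 − 2(156.5) − 1(18.72) = 422.2
  R: 2980 − 2(156.5) − 3(18.72) = 2611
  V: 0 + 1(156.5) = 156.5
  U: 0 + 1(18.72) = 18.72

18.7 kmol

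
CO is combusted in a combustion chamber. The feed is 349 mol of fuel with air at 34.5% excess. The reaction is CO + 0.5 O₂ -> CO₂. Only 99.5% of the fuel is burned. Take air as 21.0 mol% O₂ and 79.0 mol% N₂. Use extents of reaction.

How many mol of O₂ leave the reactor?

61.1 mol

Stoichiometric O₂ = 0.5 × 349 = 174.5 mol; O₂ fed = 174.5 × 1.345 = 234.7 mol.
N₂ fed = 234.7 × 79/21 = 882.9 mol.
Fuel reacted = 0.995 × 349 → ξ = 347.3 mol.
Outlet (n = n₀ + ν ξ):
  CO: 349 − 1(347.3) = 1.745
  O₂: 234.7 − 0.5(347.3) = 61.07
  N₂: 882.9 (inert)
  CO₂: 0 + 1(347.3) = 347.3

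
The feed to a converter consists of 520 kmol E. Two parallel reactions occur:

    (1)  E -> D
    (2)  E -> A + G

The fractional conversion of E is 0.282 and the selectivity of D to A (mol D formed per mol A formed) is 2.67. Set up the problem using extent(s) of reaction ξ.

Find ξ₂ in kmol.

ξ₂ = 40 kmol

Conversion of E: E consumed = 0.282 × 520 = 146.6 kmol = 1ξ₁ + 1ξ₂.
Selectivity: 1ξ₁ / (1ξ₂) = 2.67 → ξ₁ = 2.67 ξ₂.
Substitute: (1·2.67 + 1) ξ₂ = 146.6 → ξ₂ = 39.96 kmol, ξ₁ = 106.7 kmol.
Outlet amounts (n = n₀ + Σ ν·ξ):
  E: 520 − 1(106.7) − 1(39.96) = 373.4
  D: 0 + 1(106.7) = 106.7
  A: 0 + 1(39.96) = 39.96
  G: 0 + 1(39.96) = 39.96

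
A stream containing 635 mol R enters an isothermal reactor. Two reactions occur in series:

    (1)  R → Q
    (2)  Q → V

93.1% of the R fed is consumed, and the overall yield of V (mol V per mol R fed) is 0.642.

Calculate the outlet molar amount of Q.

184 mol

Conversion of R: R consumed = 1ξ₁ = 0.931 × 635 → ξ₁ = 591.2 mol.
Yield of V: 1ξ₂ / 635 = 0.642 → ξ₂ = 407.7 mol.
Outlet amounts (n = n₀ + Σ ν·ξ):
  R: 635 − 1(591.2) = 43.81
  Q: 0 + 1(591.2) − 1(407.7) = 183.5
  V: 0 + 1(407.7) = 407.7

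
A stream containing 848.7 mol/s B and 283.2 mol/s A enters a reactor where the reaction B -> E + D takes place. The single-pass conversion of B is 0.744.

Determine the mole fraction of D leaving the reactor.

B reacted = 0.744 × 848.7 = 631.4 mol/s; ν_B = −1, so ξ = 631.4/1 = 631.4 mol/s.
Outlet amounts (n = n₀ + ν ξ):
  B: 848.7 − 1(631.4) = 217.3
  E: 0 + 1(631.4) = 631.4
  D: 0 + 1(631.4) = 631.4
  A: 283.2 (inert)
Total out = 1763 mol/s; y_D = 631.4 / 1763 = 0.3581.

0.358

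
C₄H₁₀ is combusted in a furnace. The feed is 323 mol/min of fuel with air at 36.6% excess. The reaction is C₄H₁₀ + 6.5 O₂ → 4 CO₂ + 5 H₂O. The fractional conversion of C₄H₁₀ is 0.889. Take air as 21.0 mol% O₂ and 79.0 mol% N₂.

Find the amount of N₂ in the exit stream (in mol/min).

10800 mol/min

Stoichiometric O₂ = 6.5 × 323 = 2100 mol/min; O₂ fed = 2100 × 1.366 = 2868 mol/min.
N₂ fed = 2868 × 79/21 = 10790 mol/min.
Fuel reacted = 0.889 × 323 → ξ = 287.1 mol/min.
Outlet (n = n₀ + ν ξ):
  C₄H₁₀: 323 − 1(287.1) = 35.85
  O₂: 2868 − 6.5(287.1) = 1001
  N₂: 10790 (inert)
  CO₂: 0 + 4(287.1) = 1149
  H₂O: 0 + 5(287.1) = 1436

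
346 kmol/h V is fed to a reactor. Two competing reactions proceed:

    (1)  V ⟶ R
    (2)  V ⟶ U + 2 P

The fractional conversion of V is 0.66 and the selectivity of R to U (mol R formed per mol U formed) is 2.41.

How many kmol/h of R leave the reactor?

161 kmol/h

Conversion of V: V consumed = 0.66 × 346 = 228.4 kmol/h = 1ξ₁ + 1ξ₂.
Selectivity: 1ξ₁ / (1ξ₂) = 2.41 → ξ₁ = 2.41 ξ₂.
Substitute: (1·2.41 + 1) ξ₂ = 228.4 → ξ₂ = 66.97 kmol/h, ξ₁ = 161.4 kmol/h.
Outlet amounts (n = n₀ + Σ ν·ξ):
  V: 346 − 1(161.4) − 1(66.97) = 117.6
  R: 0 + 1(161.4) = 161.4
  U: 0 + 1(66.97) = 66.97
  P: 0 + 2(66.97) = 133.9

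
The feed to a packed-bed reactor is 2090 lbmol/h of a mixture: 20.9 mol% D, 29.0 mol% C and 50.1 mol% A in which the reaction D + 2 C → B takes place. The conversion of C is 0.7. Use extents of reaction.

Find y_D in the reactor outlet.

C reacted = 0.7 × 606.1 = 424.3 lbmol/h; ν_C = −2, so ξ = 424.3/2 = 212.1 lbmol/h.
Outlet amounts (n = n₀ + ν ξ):
  D: 436.8 − 1(212.1) = 224.7
  C: 606.1 − 2(212.1) = 181.8
  B: 0 + 1(212.1) = 212.1
  A: 1047 (inert)
Total out = 1666 lbmol/h; y_D = 224.7 / 1666 = 0.1349.

0.135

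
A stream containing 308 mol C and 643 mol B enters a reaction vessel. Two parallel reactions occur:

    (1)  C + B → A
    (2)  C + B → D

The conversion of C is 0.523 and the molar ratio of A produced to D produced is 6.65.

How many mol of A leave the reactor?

Conversion of C: C consumed = 0.523 × 308 = 161.1 mol = 1ξ₁ + 1ξ₂.
Selectivity: 1ξ₁ / (1ξ₂) = 6.65 → ξ₁ = 6.65 ξ₂.
Substitute: (1·6.65 + 1) ξ₂ = 161.1 → ξ₂ = 21.06 mol, ξ₁ = 140 mol.
Outlet amounts (n = n₀ + Σ ν·ξ):
  C: 308 − 1(140) − 1(21.06) = 146.9
  B: 643 − 1(140) − 1(21.06) = 481.9
  A: 0 + 1(140) = 140
  D: 0 + 1(21.06) = 21.06

140 mol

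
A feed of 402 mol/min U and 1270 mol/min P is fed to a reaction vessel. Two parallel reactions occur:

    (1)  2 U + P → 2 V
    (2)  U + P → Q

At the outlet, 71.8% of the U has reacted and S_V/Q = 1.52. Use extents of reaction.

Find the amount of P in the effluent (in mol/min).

1070 mol/min

Conversion of U: U consumed = 0.718 × 402 = 288.6 mol/min = 2ξ₁ + 1ξ₂.
Selectivity: 2ξ₁ / (1ξ₂) = 1.52 → ξ₁ = 0.76 ξ₂.
Substitute: (2·0.76 + 1) ξ₂ = 288.6 → ξ₂ = 114.5 mol/min, ξ₁ = 87.05 mol/min.
Outlet amounts (n = n₀ + Σ ν·ξ):
  U: 402 − 2(87.05) − 1(114.5) = 113.4
  P: 1270 − 1(87.05) − 1(114.5) = 1068
  V: 0 + 2(87.05) = 174.1
  Q: 0 + 1(114.5) = 114.5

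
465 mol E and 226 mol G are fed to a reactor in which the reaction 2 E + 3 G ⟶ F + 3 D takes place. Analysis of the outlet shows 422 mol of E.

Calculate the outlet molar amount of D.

64.5 mol

For E: n = n₀ − 2ξ → 422 = 465 − 2ξ, giving ξ = 21.5 mol.
Outlet amounts (n = n₀ + ν ξ):
  E: 465 − 2(21.5) = 422
  G: 226 − 3(21.5) = 161.5
  F: 0 + 1(21.5) = 21.5
  D: 0 + 3(21.5) = 64.5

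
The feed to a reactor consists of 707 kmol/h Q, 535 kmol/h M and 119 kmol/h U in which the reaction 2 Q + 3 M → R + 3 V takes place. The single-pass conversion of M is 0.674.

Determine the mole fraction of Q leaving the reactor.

M reacted = 0.674 × 535 = 360.6 kmol/h; ν_M = −3, so ξ = 360.6/3 = 120.2 kmol/h.
Outlet amounts (n = n₀ + ν ξ):
  Q: 707 − 2(120.2) = 466.6
  M: 535 − 3(120.2) = 174.4
  R: 0 + 1(120.2) = 120.2
  V: 0 + 3(120.2) = 360.6
  U: 119 (inert)
Total out = 1241 kmol/h; y_Q = 466.6 / 1241 = 0.3761.

0.376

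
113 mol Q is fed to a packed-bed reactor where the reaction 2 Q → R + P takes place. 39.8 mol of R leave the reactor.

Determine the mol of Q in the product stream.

33.4 mol

For R: n = n₀ + 1ξ → 39.8 = 0 + 1ξ, giving ξ = 39.8 mol.
Outlet amounts (n = n₀ + ν ξ):
  Q: 113 − 2(39.8) = 33.4
  R: 0 + 1(39.8) = 39.8
  P: 0 + 1(39.8) = 39.8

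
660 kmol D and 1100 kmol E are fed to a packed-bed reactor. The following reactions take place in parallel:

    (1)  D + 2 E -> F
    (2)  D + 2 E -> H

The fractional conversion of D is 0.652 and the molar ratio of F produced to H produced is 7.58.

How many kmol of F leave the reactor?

Conversion of D: D consumed = 0.652 × 660 = 430.3 kmol = 1ξ₁ + 1ξ₂.
Selectivity: 1ξ₁ / (1ξ₂) = 7.58 → ξ₁ = 7.58 ξ₂.
Substitute: (1·7.58 + 1) ξ₂ = 430.3 → ξ₂ = 50.15 kmol, ξ₁ = 380.2 kmol.
Outlet amounts (n = n₀ + Σ ν·ξ):
  D: 660 − 1(380.2) − 1(50.15) = 229.7
  E: 1100 − 2(380.2) − 2(50.15) = 239.4
  F: 0 + 1(380.2) = 380.2
  H: 0 + 1(50.15) = 50.15

380 kmol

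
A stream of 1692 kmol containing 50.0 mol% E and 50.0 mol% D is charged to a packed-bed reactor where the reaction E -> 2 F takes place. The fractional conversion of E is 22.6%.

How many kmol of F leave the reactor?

382 kmol

E reacted = 0.226 × 846 = 191.2 kmol; ν_E = −1, so ξ = 191.2/1 = 191.2 kmol.
Outlet amounts (n = n₀ + ν ξ):
  E: 846 − 1(191.2) = 654.8
  F: 0 + 2(191.2) = 382.4
  D: 846 (inert)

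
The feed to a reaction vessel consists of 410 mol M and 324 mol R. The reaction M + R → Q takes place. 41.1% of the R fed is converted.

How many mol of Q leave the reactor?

R reacted = 0.411 × 324 = 133.2 mol; ν_R = −1, so ξ = 133.2/1 = 133.2 mol.
Outlet amounts (n = n₀ + ν ξ):
  M: 410 − 1(133.2) = 276.8
  R: 324 − 1(133.2) = 190.8
  Q: 0 + 1(133.2) = 133.2

133 mol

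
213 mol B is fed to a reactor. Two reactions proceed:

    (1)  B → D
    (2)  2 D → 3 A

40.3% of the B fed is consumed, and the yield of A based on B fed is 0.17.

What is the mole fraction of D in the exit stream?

0.274

Conversion of B: B consumed = 1ξ₁ = 0.403 × 213 → ξ₁ = 85.84 mol.
Yield of A: 3ξ₂ / 213 = 0.17 → ξ₂ = 12.07 mol.
Outlet amounts (n = n₀ + Σ ν·ξ):
  B: 213 − 1(85.84) = 127.2
  D: 0 + 1(85.84) − 2(12.07) = 61.7
  A: 0 + 3(12.07) = 36.21
Total out = 225.1 mol; y_D = 61.7 / 225.1 = 0.2741.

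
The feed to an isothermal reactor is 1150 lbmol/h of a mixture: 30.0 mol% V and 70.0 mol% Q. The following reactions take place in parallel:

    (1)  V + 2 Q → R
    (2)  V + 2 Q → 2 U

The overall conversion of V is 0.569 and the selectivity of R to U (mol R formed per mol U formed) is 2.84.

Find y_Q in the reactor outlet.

0.524

Conversion of V: V consumed = 0.569 × 345 = 196.3 lbmol/h = 1ξ₁ + 1ξ₂.
Selectivity: 1ξ₁ / (2ξ₂) = 2.84 → ξ₁ = 5.68 ξ₂.
Substitute: (1·5.68 + 1) ξ₂ = 196.3 → ξ₂ = 29.39 lbmol/h, ξ₁ = 166.9 lbmol/h.
Outlet amounts (n = n₀ + Σ ν·ξ):
  V: 345 − 1(166.9) − 1(29.39) = 148.7
  Q: 805 − 2(166.9) − 2(29.39) = 412.4
  R: 0 + 1(166.9) = 166.9
  U: 0 + 2(29.39) = 58.77
Total out = 786.8 lbmol/h; y_Q = 412.4 / 786.8 = 0.5242.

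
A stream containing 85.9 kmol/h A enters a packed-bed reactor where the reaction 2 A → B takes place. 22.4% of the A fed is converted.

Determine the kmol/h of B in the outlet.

9.62 kmol/h

A reacted = 0.224 × 85.9 = 19.24 kmol/h; ν_A = −2, so ξ = 19.24/2 = 9.621 kmol/h.
Outlet amounts (n = n₀ + ν ξ):
  A: 85.9 − 2(9.621) = 66.66
  B: 0 + 1(9.621) = 9.621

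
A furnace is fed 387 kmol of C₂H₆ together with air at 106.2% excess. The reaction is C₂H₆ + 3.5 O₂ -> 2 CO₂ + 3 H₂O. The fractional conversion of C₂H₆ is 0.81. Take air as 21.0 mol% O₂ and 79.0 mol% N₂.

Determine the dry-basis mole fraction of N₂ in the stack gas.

0.814

Stoichiometric O₂ = 3.5 × 387 = 1354 kmol; O₂ fed = 1354 × 2.062 = 2793 kmol.
N₂ fed = 2793 × 79/21 = 10510 kmol.
Fuel reacted = 0.81 × 387 → ξ = 313.5 kmol.
Outlet (n = n₀ + ν ξ):
  C₂H₆: 387 − 1(313.5) = 73.53
  O₂: 2793 − 3.5(313.5) = 1696
  N₂: 10510 (inert)
  CO₂: 0 + 2(313.5) = 626.9
  H₂O: 0 + 3(313.5) = 940.4
Dry total = 12900 kmol; y_N₂ (dry) = 10510 / 12900 = 0.8143.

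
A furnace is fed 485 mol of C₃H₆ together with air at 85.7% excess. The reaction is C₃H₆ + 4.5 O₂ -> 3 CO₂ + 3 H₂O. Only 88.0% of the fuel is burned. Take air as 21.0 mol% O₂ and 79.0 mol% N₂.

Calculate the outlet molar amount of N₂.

15200 mol

Stoichiometric O₂ = 4.5 × 485 = 2182 mol; O₂ fed = 2182 × 1.857 = 4053 mol.
N₂ fed = 4053 × 79/21 = 15250 mol.
Fuel reacted = 0.88 × 485 → ξ = 426.8 mol.
Outlet (n = n₀ + ν ξ):
  C₃H₆: 485 − 1(426.8) = 58.2
  O₂: 4053 − 4.5(426.8) = 2132
  N₂: 15250 (inert)
  CO₂: 0 + 3(426.8) = 1280
  H₂O: 0 + 3(426.8) = 1280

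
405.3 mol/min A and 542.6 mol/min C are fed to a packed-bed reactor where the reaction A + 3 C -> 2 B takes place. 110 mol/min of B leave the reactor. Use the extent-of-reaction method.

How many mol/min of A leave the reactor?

For B: n = n₀ + 2ξ → 110 = 0 + 2ξ, giving ξ = 55 mol/min.
Outlet amounts (n = n₀ + ν ξ):
  A: 405.3 − 1(55) = 350.3
  C: 542.6 − 3(55) = 377.6
  B: 0 + 2(55) = 110

350 mol/min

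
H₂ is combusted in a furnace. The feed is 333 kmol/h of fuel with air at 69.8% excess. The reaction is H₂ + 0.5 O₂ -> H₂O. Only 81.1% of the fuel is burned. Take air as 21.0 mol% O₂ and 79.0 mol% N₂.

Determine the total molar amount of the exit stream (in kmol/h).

Stoichiometric O₂ = 0.5 × 333 = 166.5 kmol/h; O₂ fed = 166.5 × 1.698 = 282.7 kmol/h.
N₂ fed = 282.7 × 79/21 = 1064 kmol/h.
Fuel reacted = 0.811 × 333 → ξ = 270.1 kmol/h.
Outlet (n = n₀ + ν ξ):
  H₂: 333 − 1(270.1) = 62.94
  O₂: 282.7 − 0.5(270.1) = 147.7
  N₂: 1064 (inert)
  H₂O: 0 + 1(270.1) = 270.1
Total out = 62.94 + 147.7 + 1064 + 270.1 = 1544 kmol/h.

1540 kmol/h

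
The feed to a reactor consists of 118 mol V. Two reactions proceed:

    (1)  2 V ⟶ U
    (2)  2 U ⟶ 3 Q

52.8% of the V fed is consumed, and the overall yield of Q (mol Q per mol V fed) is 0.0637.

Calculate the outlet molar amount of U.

26.1 mol

Conversion of V: V consumed = 2ξ₁ = 0.528 × 118 → ξ₁ = 31.15 mol.
Yield of Q: 3ξ₂ / 118 = 0.0637 → ξ₂ = 2.506 mol.
Outlet amounts (n = n₀ + Σ ν·ξ):
  V: 118 − 2(31.15) = 55.7
  U: 0 + 1(31.15) − 2(2.506) = 26.14
  Q: 0 + 3(2.506) = 7.517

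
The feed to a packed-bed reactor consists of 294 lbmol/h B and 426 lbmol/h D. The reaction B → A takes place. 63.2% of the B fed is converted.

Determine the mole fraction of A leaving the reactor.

0.258

B reacted = 0.632 × 294 = 185.8 lbmol/h; ν_B = −1, so ξ = 185.8/1 = 185.8 lbmol/h.
Outlet amounts (n = n₀ + ν ξ):
  B: 294 − 1(185.8) = 108.2
  A: 0 + 1(185.8) = 185.8
  D: 426 (inert)
Total out = 720 lbmol/h; y_A = 185.8 / 720 = 0.2581.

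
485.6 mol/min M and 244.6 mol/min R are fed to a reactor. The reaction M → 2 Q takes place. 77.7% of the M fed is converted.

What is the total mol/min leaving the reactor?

M reacted = 0.777 × 485.6 = 377.3 mol/min; ν_M = −1, so ξ = 377.3/1 = 377.3 mol/min.
Outlet amounts (n = n₀ + ν ξ):
  M: 485.6 − 1(377.3) = 108.3
  Q: 0 + 2(377.3) = 754.6
  R: 244.6 (inert)
Total out = 108.3 + 754.6 + 244.6 = 1108 mol/min.

1110 mol/min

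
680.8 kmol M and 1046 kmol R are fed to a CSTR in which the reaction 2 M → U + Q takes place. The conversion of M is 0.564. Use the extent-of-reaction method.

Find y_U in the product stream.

M reacted = 0.564 × 680.8 = 384 kmol; ν_M = −2, so ξ = 384/2 = 192 kmol.
Outlet amounts (n = n₀ + ν ξ):
  M: 680.8 − 2(192) = 296.8
  U: 0 + 1(192) = 192
  Q: 0 + 1(192) = 192
  R: 1046 (inert)
Total out = 1727 kmol; y_U = 192 / 1727 = 0.1112.

0.111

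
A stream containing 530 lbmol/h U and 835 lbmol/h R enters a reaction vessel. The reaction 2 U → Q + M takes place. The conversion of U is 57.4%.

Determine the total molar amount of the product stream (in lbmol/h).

U reacted = 0.574 × 530 = 304.2 lbmol/h; ν_U = −2, so ξ = 304.2/2 = 152.1 lbmol/h.
Outlet amounts (n = n₀ + ν ξ):
  U: 530 − 2(152.1) = 225.8
  Q: 0 + 1(152.1) = 152.1
  M: 0 + 1(152.1) = 152.1
  R: 835 (inert)
Total out = 225.8 + 152.1 + 152.1 + 835 = 1365 lbmol/h.

1360 lbmol/h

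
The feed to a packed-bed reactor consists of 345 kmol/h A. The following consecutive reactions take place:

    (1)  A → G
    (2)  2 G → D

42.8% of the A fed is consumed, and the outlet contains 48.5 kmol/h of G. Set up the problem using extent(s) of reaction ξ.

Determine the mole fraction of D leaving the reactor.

0.168

Conversion of A: A consumed = 1ξ₁ = 0.428 × 345 → ξ₁ = 147.7 kmol/h.
G balance: n_G = 0 + 1ξ₁ − 2ξ₂ = 48.5 → ξ₂ = (1·147.7 − 48.5)/2 = 49.58 kmol/h.
Outlet amounts (n = n₀ + Σ ν·ξ):
  A: 345 − 1(147.7) = 197.3
  G: 0 + 1(147.7) − 2(49.58) = 48.5
  D: 0 + 1(49.58) = 49.58
Total out = 295.4 kmol/h; y_D = 49.58 / 295.4 = 0.1678.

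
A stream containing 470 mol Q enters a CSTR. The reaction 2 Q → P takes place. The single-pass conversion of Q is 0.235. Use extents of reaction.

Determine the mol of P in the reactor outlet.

Q reacted = 0.235 × 470 = 110.4 mol; ν_Q = −2, so ξ = 110.4/2 = 55.22 mol.
Outlet amounts (n = n₀ + ν ξ):
  Q: 470 − 2(55.22) = 359.6
  P: 0 + 1(55.22) = 55.22

55.2 mol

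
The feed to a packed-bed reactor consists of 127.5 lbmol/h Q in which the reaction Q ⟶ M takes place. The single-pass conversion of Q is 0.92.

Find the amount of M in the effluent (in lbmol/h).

Q reacted = 0.92 × 127.5 = 117.3 lbmol/h; ν_Q = −1, so ξ = 117.3/1 = 117.3 lbmol/h.
Outlet amounts (n = n₀ + ν ξ):
  Q: 127.5 − 1(117.3) = 10.2
  M: 0 + 1(117.3) = 117.3

117 lbmol/h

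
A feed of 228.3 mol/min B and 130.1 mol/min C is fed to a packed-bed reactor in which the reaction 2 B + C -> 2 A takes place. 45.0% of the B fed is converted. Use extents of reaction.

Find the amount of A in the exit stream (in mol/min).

103 mol/min

B reacted = 0.45 × 228.3 = 102.7 mol/min; ν_B = −2, so ξ = 102.7/2 = 51.37 mol/min.
Outlet amounts (n = n₀ + ν ξ):
  B: 228.3 − 2(51.37) = 125.6
  C: 130.1 − 1(51.37) = 78.73
  A: 0 + 2(51.37) = 102.7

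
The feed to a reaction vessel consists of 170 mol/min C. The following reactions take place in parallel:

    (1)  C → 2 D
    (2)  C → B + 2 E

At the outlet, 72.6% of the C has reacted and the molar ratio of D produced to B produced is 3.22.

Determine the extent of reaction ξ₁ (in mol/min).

ξ₁ = 76.1 mol/min

Conversion of C: C consumed = 0.726 × 170 = 123.4 mol/min = 1ξ₁ + 1ξ₂.
Selectivity: 2ξ₁ / (1ξ₂) = 3.22 → ξ₁ = 1.61 ξ₂.
Substitute: (1·1.61 + 1) ξ₂ = 123.4 → ξ₂ = 47.29 mol/min, ξ₁ = 76.13 mol/min.
Outlet amounts (n = n₀ + Σ ν·ξ):
  C: 170 − 1(76.13) − 1(47.29) = 46.58
  D: 0 + 2(76.13) = 152.3
  B: 0 + 1(47.29) = 47.29
  E: 0 + 2(47.29) = 94.57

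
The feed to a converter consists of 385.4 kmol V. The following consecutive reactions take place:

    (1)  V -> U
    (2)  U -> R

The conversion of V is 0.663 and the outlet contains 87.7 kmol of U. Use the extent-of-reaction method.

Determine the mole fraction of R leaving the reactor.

0.435

Conversion of V: V consumed = 1ξ₁ = 0.663 × 385.4 → ξ₁ = 255.5 kmol.
U balance: n_U = 0 + 1ξ₁ − 1ξ₂ = 87.7 → ξ₂ = (1·255.5 − 87.7)/1 = 167.8 kmol.
Outlet amounts (n = n₀ + Σ ν·ξ):
  V: 385.4 − 1(255.5) = 129.9
  U: 0 + 1(255.5) − 1(167.8) = 87.7
  R: 0 + 1(167.8) = 167.8
Total out = 385.4 kmol; y_R = 167.8 / 385.4 = 0.4354.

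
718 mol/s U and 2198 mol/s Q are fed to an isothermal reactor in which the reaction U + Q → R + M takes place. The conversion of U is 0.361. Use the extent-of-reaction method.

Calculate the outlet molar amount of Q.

1940 mol/s

U reacted = 0.361 × 718 = 259.2 mol/s; ν_U = −1, so ξ = 259.2/1 = 259.2 mol/s.
Outlet amounts (n = n₀ + ν ξ):
  U: 718 − 1(259.2) = 458.8
  Q: 2198 − 1(259.2) = 1939
  R: 0 + 1(259.2) = 259.2
  M: 0 + 1(259.2) = 259.2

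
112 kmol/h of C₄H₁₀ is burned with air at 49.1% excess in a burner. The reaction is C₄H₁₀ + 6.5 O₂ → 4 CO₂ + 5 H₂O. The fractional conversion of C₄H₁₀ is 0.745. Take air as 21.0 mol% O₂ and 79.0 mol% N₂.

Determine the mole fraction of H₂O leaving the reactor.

Stoichiometric O₂ = 6.5 × 112 = 728 kmol/h; O₂ fed = 728 × 1.491 = 1085 kmol/h.
N₂ fed = 1085 × 79/21 = 4083 kmol/h.
Fuel reacted = 0.745 × 112 → ξ = 83.44 kmol/h.
Outlet (n = n₀ + ν ξ):
  C₄H₁₀: 112 − 1(83.44) = 28.56
  O₂: 1085 − 6.5(83.44) = 543.1
  N₂: 4083 (inert)
  CO₂: 0 + 4(83.44) = 333.8
  H₂O: 0 + 5(83.44) = 417.2
Total out = 5406 kmol/h; y_H₂O = 417.2 / 5406 = 0.07717.

0.0772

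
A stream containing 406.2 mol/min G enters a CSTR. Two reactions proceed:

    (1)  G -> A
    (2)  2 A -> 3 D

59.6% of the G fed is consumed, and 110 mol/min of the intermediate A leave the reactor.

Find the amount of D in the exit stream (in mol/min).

198 mol/min

Conversion of G: G consumed = 1ξ₁ = 0.596 × 406.2 → ξ₁ = 242.1 mol/min.
A balance: n_A = 0 + 1ξ₁ − 2ξ₂ = 110 → ξ₂ = (1·242.1 − 110)/2 = 66.05 mol/min.
Outlet amounts (n = n₀ + Σ ν·ξ):
  G: 406.2 − 1(242.1) = 164.1
  A: 0 + 1(242.1) − 2(66.05) = 110
  D: 0 + 3(66.05) = 198.1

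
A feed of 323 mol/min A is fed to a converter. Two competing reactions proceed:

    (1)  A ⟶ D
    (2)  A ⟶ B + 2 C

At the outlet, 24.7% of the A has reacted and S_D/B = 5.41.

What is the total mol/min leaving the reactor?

348 mol/min

Conversion of A: A consumed = 0.247 × 323 = 79.78 mol/min = 1ξ₁ + 1ξ₂.
Selectivity: 1ξ₁ / (1ξ₂) = 5.41 → ξ₁ = 5.41 ξ₂.
Substitute: (1·5.41 + 1) ξ₂ = 79.78 → ξ₂ = 12.45 mol/min, ξ₁ = 67.33 mol/min.
Outlet amounts (n = n₀ + Σ ν·ξ):
  A: 323 − 1(67.33) − 1(12.45) = 243.2
  D: 0 + 1(67.33) = 67.33
  B: 0 + 1(12.45) = 12.45
  C: 0 + 2(12.45) = 24.89
Total out = 243.2 + 67.33 + 12.45 + 24.89 = 347.9 mol/min.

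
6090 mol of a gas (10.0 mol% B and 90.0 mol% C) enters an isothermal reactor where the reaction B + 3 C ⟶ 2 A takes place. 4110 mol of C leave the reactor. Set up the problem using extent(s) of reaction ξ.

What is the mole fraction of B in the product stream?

For C: n = n₀ − 3ξ → 4110 = 5481 − 3ξ, giving ξ = 457 mol.
Outlet amounts (n = n₀ + ν ξ):
  B: 609 − 1(457) = 152
  C: 5481 − 3(457) = 4110
  A: 0 + 2(457) = 914
Total out = 5176 mol; y_B = 152 / 5176 = 0.02937.

0.0294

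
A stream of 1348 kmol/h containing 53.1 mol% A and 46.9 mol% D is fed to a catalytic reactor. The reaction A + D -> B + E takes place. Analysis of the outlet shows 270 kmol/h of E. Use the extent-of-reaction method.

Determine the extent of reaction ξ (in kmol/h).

For E: n = n₀ + 1ξ → 270 = 0 + 1ξ, giving ξ = 270 kmol/h.
Outlet amounts (n = n₀ + ν ξ):
  A: 715.8 − 1(270) = 445.8
  D: 632.2 − 1(270) = 362.2
  B: 0 + 1(270) = 270
  E: 0 + 1(270) = 270

ξ = 270 kmol/h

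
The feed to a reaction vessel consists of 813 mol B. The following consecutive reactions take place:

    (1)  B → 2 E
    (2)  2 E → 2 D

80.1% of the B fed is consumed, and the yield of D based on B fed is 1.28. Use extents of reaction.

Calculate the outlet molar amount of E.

262 mol

Conversion of B: B consumed = 1ξ₁ = 0.801 × 813 → ξ₁ = 651.2 mol.
Yield of D: 2ξ₂ / 813 = 1.28 → ξ₂ = 520.3 mol.
Outlet amounts (n = n₀ + Σ ν·ξ):
  B: 813 − 1(651.2) = 161.8
  E: 0 + 2(651.2) − 2(520.3) = 261.8
  D: 0 + 2(520.3) = 1041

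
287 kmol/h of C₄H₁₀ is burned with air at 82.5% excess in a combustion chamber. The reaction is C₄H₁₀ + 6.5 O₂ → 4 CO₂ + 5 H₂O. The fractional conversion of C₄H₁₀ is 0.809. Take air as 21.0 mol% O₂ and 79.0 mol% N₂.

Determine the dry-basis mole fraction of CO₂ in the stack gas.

Stoichiometric O₂ = 6.5 × 287 = 1866 kmol/h; O₂ fed = 1866 × 1.825 = 3405 kmol/h.
N₂ fed = 3405 × 79/21 = 12810 kmol/h.
Fuel reacted = 0.809 × 287 → ξ = 232.2 kmol/h.
Outlet (n = n₀ + ν ξ):
  C₄H₁₀: 287 − 1(232.2) = 54.82
  O₂: 3405 − 6.5(232.2) = 1895
  N₂: 12810 (inert)
  CO₂: 0 + 4(232.2) = 928.7
  H₂O: 0 + 5(232.2) = 1161
Dry total = 15690 kmol/h; y_CO₂ (dry) = 928.7 / 15690 = 0.05921.

0.0592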